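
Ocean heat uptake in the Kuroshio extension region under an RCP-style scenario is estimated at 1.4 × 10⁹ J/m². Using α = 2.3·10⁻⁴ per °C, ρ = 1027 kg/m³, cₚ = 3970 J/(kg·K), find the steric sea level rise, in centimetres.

Δh = αQ/(ρcₚ) = 2.3×10⁻⁴ × 1.4×10⁹ / (1027 × 3970) ≈ 0.078976 m

about 7.9 cm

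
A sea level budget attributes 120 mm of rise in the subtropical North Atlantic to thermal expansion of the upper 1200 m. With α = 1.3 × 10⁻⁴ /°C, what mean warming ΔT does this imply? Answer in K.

ΔT = Δh/(αH) = 0.12 / (1.3×10⁻⁴ × 1200) ≈ 0.7692 K

ΔT ≈ 0.769 K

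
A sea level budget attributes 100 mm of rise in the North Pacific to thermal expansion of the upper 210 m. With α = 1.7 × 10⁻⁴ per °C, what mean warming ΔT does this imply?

ΔT = Δh/(αH) = 0.1 / (1.7×10⁻⁴ × 210) ≈ 2.801 °C

2.80 °C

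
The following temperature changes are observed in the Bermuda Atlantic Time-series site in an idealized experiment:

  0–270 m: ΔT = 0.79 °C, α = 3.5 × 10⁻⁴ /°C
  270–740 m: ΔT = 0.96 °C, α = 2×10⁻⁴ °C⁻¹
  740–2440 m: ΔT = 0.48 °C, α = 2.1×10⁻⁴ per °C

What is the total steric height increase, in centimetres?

Layer 1: 0.79 × 270 × 3.5×10⁻⁴ = 0.074655 m
Layer 2: 2×10⁻⁴ × 470 × 0.96 = 0.09024 m
0.48 × 1700 × 2.1×10⁻⁴ = 0.17136 m
Δh = 0.074655 + 0.09024 + 0.17136 = 0.336255 m ≈ 33.6 cm

Δh ≈ 33.6 cm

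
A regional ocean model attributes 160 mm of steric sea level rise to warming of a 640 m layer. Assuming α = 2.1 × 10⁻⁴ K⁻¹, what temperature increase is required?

1.2 K

ΔT = Δh/(αH) = 0.16 / (2.1×10⁻⁴ × 640) ≈ 1.190 K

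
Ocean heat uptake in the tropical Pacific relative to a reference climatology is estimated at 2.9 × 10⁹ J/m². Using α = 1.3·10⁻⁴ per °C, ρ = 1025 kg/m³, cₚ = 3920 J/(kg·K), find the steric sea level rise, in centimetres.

Δh = αQ/(ρcₚ) = 1.3×10⁻⁴ × 2.9×10⁹ / (1025 × 3920) ≈ 0.093828 m

about 9.38 cm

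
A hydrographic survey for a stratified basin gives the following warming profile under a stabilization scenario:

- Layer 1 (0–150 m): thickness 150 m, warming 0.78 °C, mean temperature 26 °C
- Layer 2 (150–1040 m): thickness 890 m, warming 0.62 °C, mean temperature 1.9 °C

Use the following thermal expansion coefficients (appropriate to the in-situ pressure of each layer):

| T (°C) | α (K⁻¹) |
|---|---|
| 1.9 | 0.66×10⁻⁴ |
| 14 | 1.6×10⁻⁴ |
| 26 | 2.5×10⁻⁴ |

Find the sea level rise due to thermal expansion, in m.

0.0657 m of thermosteric rise

Layer 1 at 26 °C → α = 2.5×10⁻⁴ K⁻¹
Layer 2 at 1.9 °C → α = 0.66×10⁻⁴ K⁻¹
0–150 m: 150 × 2.5×10⁻⁴ × 0.78 = 0.02925 m
0.66×10⁻⁴ × 0.62 × 890 = 0.0364188 m
Δh = 0.02925 + 0.0364188 = 0.0656688 m ≈ 0.0657 m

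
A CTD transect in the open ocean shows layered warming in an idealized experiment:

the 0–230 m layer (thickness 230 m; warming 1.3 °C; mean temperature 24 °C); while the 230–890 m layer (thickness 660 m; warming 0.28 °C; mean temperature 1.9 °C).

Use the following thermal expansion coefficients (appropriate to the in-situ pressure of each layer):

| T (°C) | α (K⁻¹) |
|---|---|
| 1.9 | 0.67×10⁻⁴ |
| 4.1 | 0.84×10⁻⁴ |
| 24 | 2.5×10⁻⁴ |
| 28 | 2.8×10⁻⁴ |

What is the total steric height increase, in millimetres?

87.1 mm

Layer 1 at 24 °C → α = 2.5×10⁻⁴ K⁻¹
Layer 2 at 1.9 °C → α = 0.67×10⁻⁴ K⁻¹
0–230 m: 1.3 × 230 × 2.5×10⁻⁴ = 0.07475 m
660 × 0.28 × 0.67×10⁻⁴ = 0.0123816 m
Δh = 0.07475 + 0.0123816 = 0.0871316 m ≈ 87.1 mm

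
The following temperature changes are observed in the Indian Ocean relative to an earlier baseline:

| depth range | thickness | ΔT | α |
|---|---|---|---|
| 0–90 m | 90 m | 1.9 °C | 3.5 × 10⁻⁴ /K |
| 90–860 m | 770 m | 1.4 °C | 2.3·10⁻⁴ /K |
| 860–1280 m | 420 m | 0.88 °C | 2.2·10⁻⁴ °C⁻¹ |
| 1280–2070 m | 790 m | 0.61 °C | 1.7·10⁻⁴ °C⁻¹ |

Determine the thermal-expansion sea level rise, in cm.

about 47.1 cm

3.5×10⁻⁴ × 1.9 × 90 = 0.05985 m
90–860 m: 770 × 1.4 × 2.3×10⁻⁴ = 0.24794 m
0.88 × 420 × 2.2×10⁻⁴ = 0.081312 m
Layer 4: 790 × 0.61 × 1.7×10⁻⁴ = 0.081923 m
Δh = 0.05985 + 0.24794 + 0.081312 + 0.081923 = 0.471025 m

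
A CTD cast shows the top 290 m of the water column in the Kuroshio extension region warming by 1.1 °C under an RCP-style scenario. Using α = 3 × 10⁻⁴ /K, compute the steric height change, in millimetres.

95.7 mm

Δh = αΔT·H = 3×10⁻⁴ × 1.1 × 290 = 0.09570 m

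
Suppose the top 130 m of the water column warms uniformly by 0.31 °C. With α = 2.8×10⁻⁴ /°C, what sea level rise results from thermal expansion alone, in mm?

about 11 mm

Δh = αΔT·H = 2.8×10⁻⁴ × 0.31 × 130 = 0.011284 m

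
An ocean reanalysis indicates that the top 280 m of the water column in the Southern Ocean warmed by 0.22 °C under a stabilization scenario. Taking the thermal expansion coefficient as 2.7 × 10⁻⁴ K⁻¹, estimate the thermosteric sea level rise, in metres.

Δh = αΔT·H = 2.7×10⁻⁴ × 0.22 × 280 = 0.016632 m

0.0166 m of thermosteric rise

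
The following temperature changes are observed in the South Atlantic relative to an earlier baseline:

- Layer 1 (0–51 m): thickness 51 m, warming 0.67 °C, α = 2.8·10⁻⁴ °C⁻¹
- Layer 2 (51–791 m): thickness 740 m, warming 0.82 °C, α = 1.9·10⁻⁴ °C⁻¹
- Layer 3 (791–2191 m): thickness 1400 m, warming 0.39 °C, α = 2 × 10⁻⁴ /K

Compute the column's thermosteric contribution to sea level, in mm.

0–51 m: 51 × 0.67 × 2.8×10⁻⁴ = 0.0095676 m
Layer 2: 1.9×10⁻⁴ × 0.82 × 740 = 0.115292 m
791–2191 m: 1400 × 2×10⁻⁴ × 0.39 = 0.10920 m
Δh = 0.0095676 + 0.115292 + 0.10920 = 0.2340596 m

230 mm of thermosteric rise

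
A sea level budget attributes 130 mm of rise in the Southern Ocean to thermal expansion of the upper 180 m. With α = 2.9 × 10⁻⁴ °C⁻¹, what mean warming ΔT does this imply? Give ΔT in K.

ΔT ≈ 2.49 K

ΔT = Δh/(αH) = 0.13 / (2.9×10⁻⁴ × 180) ≈ 2.490 K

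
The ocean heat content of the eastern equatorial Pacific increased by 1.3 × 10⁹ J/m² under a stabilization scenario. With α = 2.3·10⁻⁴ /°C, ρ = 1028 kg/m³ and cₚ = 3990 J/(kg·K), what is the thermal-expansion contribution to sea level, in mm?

72.9 mm of thermosteric rise

Δh = αQ/(ρcₚ) = 2.3×10⁻⁴ × 1.3×10⁹ / (1028 × 3990) ≈ 0.072896 m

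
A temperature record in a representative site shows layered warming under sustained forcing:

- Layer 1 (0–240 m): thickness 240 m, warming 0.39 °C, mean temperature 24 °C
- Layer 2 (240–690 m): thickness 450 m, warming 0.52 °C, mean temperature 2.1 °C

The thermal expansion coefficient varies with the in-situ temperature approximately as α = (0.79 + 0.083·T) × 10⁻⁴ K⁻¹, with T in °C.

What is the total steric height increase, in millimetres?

48.6 mm

Layer 1: α = (0.79 + 0.083×24)×10⁻⁴ = 2.782×10⁻⁴ K⁻¹
Layer 2: α = (0.79 + 0.083×2.1)×10⁻⁴ = 0.9643×10⁻⁴ K⁻¹
0–240 m: 240 × 0.39 × 2.782×10⁻⁴ = 0.02603952 m
Layer 2: 0.9643×10⁻⁴ × 0.52 × 450 = 0.02256462 m
Δh = 0.02603952 + 0.02256462 = 0.04860414 m ≈ 48.6 mm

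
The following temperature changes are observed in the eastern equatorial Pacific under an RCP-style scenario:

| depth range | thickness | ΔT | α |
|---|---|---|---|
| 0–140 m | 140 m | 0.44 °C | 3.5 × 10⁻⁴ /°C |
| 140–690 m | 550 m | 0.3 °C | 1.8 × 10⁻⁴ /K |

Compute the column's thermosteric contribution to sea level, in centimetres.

Δh = 5.1 cm

0–140 m: 140 × 3.5×10⁻⁴ × 0.44 = 0.02156 m
0.3 × 550 × 1.8×10⁻⁴ = 0.02970 m
Δh = 0.02156 + 0.02970 = 0.05126 m ≈ 5.1 cm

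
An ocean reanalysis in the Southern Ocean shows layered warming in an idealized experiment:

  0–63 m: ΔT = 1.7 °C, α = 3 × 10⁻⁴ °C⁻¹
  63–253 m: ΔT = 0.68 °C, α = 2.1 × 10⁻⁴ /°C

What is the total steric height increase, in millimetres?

Layer 1: 63 × 1.7 × 3×10⁻⁴ = 0.03213 m
Layer 2: 2.1×10⁻⁴ × 0.68 × 190 = 0.027132 m
Δh = 0.03213 + 0.027132 = 0.059262 m ≈ 59 mm

59 mm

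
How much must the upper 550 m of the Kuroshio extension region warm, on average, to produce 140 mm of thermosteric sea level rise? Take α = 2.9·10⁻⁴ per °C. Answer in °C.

ΔT = Δh/(αH) = 0.14 / (2.9×10⁻⁴ × 550) ≈ 0.8777 °C

about 0.88 °C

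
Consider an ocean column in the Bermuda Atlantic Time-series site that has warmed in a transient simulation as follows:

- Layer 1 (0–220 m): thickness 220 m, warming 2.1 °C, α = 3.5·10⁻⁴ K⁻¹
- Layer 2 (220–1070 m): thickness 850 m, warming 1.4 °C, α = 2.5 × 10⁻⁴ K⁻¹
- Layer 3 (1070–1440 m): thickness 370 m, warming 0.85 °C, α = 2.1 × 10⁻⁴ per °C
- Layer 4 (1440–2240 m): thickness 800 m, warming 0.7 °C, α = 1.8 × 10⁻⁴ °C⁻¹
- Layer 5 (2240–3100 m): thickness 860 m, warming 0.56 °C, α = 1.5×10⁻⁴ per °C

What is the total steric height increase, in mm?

Δh = 700 mm

0–220 m: 3.5×10⁻⁴ × 220 × 2.1 = 0.16170 m
Layer 2: 2.5×10⁻⁴ × 1.4 × 850 = 0.29750 m
2.1×10⁻⁴ × 370 × 0.85 = 0.066045 m
1440–2240 m: 0.7 × 1.8×10⁻⁴ × 800 = 0.10080 m
0.56 × 860 × 1.5×10⁻⁴ = 0.07224 m
Δh = 0.16170 + 0.29750 + 0.066045 + 0.10080 + 0.07224 = 0.698285 m ≈ 700 mm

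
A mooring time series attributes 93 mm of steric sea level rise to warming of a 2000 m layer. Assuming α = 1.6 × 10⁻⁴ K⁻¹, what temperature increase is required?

ΔT = Δh/(αH) = 0.093 / (1.6×10⁻⁴ × 2000) ≈ 0.2906 K

about 0.291 K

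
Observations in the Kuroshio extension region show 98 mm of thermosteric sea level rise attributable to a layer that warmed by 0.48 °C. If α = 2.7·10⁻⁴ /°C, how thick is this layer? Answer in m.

about 756 m

H = Δh/(αΔT) = 0.098 / (2.7×10⁻⁴ × 0.48) ≈ 756.2 m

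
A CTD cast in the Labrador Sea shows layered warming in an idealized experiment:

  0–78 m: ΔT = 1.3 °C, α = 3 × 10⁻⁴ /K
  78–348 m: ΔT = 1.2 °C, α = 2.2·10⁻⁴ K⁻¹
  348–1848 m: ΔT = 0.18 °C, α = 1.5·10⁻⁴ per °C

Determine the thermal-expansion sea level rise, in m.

78 × 3×10⁻⁴ × 1.3 = 0.03042 m
Layer 2: 2.2×10⁻⁴ × 1.2 × 270 = 0.07128 m
Layer 3: 0.18 × 1.5×10⁻⁴ × 1500 = 0.04050 m
Δh = 0.03042 + 0.07128 + 0.04050 = 0.14220 m

Δh = 0.142 m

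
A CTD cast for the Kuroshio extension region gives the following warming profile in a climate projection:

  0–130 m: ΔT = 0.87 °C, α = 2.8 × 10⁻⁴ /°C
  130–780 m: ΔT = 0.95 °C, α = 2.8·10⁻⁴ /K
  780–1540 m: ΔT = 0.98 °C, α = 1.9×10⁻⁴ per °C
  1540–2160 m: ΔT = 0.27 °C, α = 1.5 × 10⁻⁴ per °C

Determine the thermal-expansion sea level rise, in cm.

Layer 1: 130 × 2.8×10⁻⁴ × 0.87 = 0.031668 m
Layer 2: 2.8×10⁻⁴ × 0.95 × 650 = 0.17290 m
780–1540 m: 760 × 1.9×10⁻⁴ × 0.98 = 0.141512 m
620 × 1.5×10⁻⁴ × 0.27 = 0.02511 m
Δh = 0.031668 + 0.17290 + 0.141512 + 0.02511 = 0.37119 m

Δh = 37 cm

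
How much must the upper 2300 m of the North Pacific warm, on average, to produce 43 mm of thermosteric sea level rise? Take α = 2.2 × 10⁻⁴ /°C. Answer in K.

ΔT = Δh/(αH) = 0.043 / (2.2×10⁻⁴ × 2300) ≈ 0.08498 K

ΔT ≈ 0.085 K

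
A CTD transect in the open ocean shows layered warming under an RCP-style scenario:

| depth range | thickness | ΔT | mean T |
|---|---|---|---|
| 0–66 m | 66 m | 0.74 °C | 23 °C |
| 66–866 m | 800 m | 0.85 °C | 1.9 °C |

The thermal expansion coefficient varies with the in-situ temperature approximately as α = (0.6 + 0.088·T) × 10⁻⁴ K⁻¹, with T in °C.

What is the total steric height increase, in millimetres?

Layer 1: α = (0.6 + 0.088×23)×10⁻⁴ = 2.624×10⁻⁴ K⁻¹
Layer 2: α = (0.6 + 0.088×1.9)×10⁻⁴ = 0.7672×10⁻⁴ K⁻¹
0–66 m: 66 × 2.624×10⁻⁴ × 0.74 = 0.012815616 m
800 × 0.85 × 0.7672×10⁻⁴ = 0.0521696 m
Δh = 0.012815616 + 0.0521696 = 0.064985216 m ≈ 65.0 mm

Δh ≈ 65.0 mm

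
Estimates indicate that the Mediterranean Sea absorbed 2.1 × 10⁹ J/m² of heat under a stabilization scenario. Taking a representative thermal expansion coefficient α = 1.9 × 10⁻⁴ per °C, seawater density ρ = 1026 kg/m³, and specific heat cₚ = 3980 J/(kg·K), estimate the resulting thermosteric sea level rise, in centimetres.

Δh = αQ/(ρcₚ) = 1.9×10⁻⁴ × 2.1×10⁹ / (1026 × 3980) ≈ 0.097711 m

9.77 cm of thermosteric rise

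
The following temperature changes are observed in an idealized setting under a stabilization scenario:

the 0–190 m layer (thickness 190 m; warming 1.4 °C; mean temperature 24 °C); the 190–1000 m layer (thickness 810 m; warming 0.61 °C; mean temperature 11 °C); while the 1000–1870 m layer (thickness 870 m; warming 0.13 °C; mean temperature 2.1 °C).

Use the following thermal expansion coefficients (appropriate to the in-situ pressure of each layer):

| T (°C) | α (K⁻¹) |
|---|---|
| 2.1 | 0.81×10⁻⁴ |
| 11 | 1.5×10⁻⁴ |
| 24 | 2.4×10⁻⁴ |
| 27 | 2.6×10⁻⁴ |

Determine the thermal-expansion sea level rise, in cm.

Layer 1 at 24 °C → α = 2.4×10⁻⁴ K⁻¹
Layer 2 at 11 °C → α = 1.5×10⁻⁴ K⁻¹
Layer 3 at 2.1 °C → α = 0.81×10⁻⁴ K⁻¹
0–190 m: 2.4×10⁻⁴ × 190 × 1.4 = 0.06384 m
810 × 0.61 × 1.5×10⁻⁴ = 0.074115 m
1000–1870 m: 870 × 0.13 × 0.81×10⁻⁴ = 0.0091611 m
Δh = 0.06384 + 0.074115 + 0.0091611 = 0.1471161 m ≈ 15 cm

Δh ≈ 15 cm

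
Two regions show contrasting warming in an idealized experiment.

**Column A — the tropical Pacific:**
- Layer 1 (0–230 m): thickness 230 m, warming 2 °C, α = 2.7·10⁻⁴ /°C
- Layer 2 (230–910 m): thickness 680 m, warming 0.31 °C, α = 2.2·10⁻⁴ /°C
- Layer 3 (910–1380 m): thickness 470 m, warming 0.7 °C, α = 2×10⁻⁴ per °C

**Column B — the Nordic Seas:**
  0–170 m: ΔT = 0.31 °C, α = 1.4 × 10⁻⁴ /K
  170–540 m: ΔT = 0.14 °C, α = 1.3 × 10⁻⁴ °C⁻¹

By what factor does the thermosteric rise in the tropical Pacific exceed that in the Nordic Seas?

≈ 17×

A 0–230 m: 230 × 2.7×10⁻⁴ × 2 = 0.12420 m
A Layer 2: 0.31 × 680 × 2.2×10⁻⁴ = 0.046376 m
A Layer 3: 470 × 0.7 × 2×10⁻⁴ = 0.06580 m
A total: 0.236376 m
B 1.4×10⁻⁴ × 170 × 0.31 = 0.007378 m
B 370 × 0.14 × 1.3×10⁻⁴ = 0.006734 m
B total: 0.014112 m
Ratio: 0.236376 / 0.014112 = 16.75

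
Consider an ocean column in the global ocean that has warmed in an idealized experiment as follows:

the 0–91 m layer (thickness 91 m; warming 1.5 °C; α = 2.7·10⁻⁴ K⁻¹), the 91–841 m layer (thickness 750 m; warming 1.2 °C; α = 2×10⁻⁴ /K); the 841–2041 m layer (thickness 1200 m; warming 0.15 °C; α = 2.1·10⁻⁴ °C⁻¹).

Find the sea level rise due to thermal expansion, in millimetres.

Layer 1: 1.5 × 2.7×10⁻⁴ × 91 = 0.036855 m
1.2 × 750 × 2×10⁻⁴ = 0.18000 m
Layer 3: 0.15 × 1200 × 2.1×10⁻⁴ = 0.03780 m
Δh = 0.036855 + 0.18000 + 0.03780 = 0.254655 m ≈ 250 mm

Δh ≈ 250 mm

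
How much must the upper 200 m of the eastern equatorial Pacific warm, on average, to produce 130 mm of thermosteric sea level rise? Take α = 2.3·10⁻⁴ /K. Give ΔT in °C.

ΔT ≈ 2.83 °C

ΔT = Δh/(αH) = 0.13 / (2.3×10⁻⁴ × 200) ≈ 2.826 °C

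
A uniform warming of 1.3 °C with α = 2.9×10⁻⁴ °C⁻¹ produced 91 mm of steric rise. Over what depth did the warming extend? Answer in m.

about 241 m

H = Δh/(αΔT) = 0.091 / (2.9×10⁻⁴ × 1.3) ≈ 241.4 m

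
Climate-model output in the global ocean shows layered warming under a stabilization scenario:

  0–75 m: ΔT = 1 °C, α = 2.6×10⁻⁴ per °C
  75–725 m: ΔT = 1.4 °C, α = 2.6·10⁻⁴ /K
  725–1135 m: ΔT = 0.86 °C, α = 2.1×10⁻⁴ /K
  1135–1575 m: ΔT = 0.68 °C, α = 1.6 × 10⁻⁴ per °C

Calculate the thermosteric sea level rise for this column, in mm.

378 mm of thermosteric rise

1 × 2.6×10⁻⁴ × 75 = 0.01950 m
2.6×10⁻⁴ × 650 × 1.4 = 0.23660 m
410 × 0.86 × 2.1×10⁻⁴ = 0.074046 m
1135–1575 m: 0.68 × 1.6×10⁻⁴ × 440 = 0.047872 m
Δh = 0.01950 + 0.23660 + 0.074046 + 0.047872 = 0.378018 m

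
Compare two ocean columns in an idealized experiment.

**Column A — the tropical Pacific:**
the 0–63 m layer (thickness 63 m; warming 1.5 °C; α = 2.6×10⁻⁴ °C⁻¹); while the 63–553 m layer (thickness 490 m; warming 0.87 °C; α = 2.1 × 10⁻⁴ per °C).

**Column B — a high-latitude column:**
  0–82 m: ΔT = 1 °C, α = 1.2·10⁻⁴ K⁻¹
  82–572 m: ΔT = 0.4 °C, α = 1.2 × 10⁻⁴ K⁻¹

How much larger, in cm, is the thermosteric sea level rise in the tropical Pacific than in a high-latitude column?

8.1 cm larger

A 0–63 m: 2.6×10⁻⁴ × 1.5 × 63 = 0.02457 m
A Layer 2: 490 × 2.1×10⁻⁴ × 0.87 = 0.089523 m
A total: 0.114093 m
B 1 × 1.2×10⁻⁴ × 82 = 0.00984 m
B 82–572 m: 1.2×10⁻⁴ × 0.4 × 490 = 0.02352 m
B total: 0.03336 m
Difference: 0.114093 − 0.03336 = 0.080733 m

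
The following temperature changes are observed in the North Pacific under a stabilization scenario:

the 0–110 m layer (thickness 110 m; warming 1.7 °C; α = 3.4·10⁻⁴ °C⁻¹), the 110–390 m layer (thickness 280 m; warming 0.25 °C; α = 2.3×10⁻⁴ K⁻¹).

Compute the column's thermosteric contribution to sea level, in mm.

0–110 m: 1.7 × 3.4×10⁻⁴ × 110 = 0.06358 m
110–390 m: 280 × 2.3×10⁻⁴ × 0.25 = 0.01610 m
Δh = 0.06358 + 0.01610 = 0.07968 m ≈ 79.7 mm

79.7 mm of thermosteric rise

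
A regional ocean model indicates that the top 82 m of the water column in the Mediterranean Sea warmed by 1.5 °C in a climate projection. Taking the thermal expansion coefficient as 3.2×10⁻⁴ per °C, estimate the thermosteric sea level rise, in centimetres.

Δh = αΔT·H = 3.2×10⁻⁴ × 1.5 × 82 = 0.03936 m

about 3.9 cm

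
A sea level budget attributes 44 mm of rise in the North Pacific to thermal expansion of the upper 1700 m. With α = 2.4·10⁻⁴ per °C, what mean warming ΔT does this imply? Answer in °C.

ΔT = Δh/(αH) = 0.044 / (2.4×10⁻⁴ × 1700) ≈ 0.1078 °C

ΔT ≈ 0.108 °C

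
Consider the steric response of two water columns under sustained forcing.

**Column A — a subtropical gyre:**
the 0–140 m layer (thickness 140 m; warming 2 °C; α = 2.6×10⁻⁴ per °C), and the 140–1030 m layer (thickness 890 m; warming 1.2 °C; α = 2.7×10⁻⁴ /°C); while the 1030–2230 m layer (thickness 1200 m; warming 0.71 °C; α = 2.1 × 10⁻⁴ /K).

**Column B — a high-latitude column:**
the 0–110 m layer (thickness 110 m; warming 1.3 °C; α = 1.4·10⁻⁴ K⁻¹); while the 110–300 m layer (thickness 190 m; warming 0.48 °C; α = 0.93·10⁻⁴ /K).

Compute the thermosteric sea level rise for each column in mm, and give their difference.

Δh_A ≈ 540 mm, Δh_B ≈ 28.5 mm; difference ≈ 512 mm

A Layer 1: 2.6×10⁻⁴ × 140 × 2 = 0.07280 m
A 890 × 2.7×10⁻⁴ × 1.2 = 0.28836 m
A 1030–2230 m: 1200 × 0.71 × 2.1×10⁻⁴ = 0.17892 m
A total: 0.54008 m
B 1.4×10⁻⁴ × 1.3 × 110 = 0.02002 m
B 110–300 m: 190 × 0.48 × 0.93×10⁻⁴ = 0.0084816 m
B total: 0.0285016 m
Difference: 0.54008 − 0.0285016 = 0.5115784 m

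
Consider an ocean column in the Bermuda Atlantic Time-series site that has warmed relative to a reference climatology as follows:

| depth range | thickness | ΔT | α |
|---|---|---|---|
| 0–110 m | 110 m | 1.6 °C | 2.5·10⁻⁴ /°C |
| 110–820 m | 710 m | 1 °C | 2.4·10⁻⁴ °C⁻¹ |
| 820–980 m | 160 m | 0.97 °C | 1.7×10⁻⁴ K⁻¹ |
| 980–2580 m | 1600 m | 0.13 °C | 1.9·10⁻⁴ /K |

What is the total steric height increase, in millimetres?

about 280 mm

Layer 1: 2.5×10⁻⁴ × 110 × 1.6 = 0.04400 m
110–820 m: 710 × 1 × 2.4×10⁻⁴ = 0.17040 m
1.7×10⁻⁴ × 160 × 0.97 = 0.026384 m
980–2580 m: 1.9×10⁻⁴ × 0.13 × 1600 = 0.03952 m
Δh = 0.04400 + 0.17040 + 0.026384 + 0.03952 = 0.280304 m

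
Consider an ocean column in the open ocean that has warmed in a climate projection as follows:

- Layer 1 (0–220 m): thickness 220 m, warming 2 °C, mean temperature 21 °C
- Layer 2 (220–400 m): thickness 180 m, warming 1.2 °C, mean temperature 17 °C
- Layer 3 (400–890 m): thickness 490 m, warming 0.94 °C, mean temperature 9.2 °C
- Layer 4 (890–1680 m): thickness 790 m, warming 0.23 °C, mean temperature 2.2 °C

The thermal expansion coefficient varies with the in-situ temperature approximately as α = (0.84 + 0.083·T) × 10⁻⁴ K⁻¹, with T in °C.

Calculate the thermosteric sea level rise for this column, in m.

Layer 1: α = (0.84 + 0.083×21)×10⁻⁴ = 2.583×10⁻⁴ K⁻¹
Layer 2: α = (0.84 + 0.083×17)×10⁻⁴ = 2.251×10⁻⁴ K⁻¹
Layer 3: α = (0.84 + 0.083×9.2)×10⁻⁴ = 1.6036×10⁻⁴ K⁻¹
Layer 4: α = (0.84 + 0.083×2.2)×10⁻⁴ = 1.0226×10⁻⁴ K⁻¹
Layer 1: 2.583×10⁻⁴ × 220 × 2 = 0.113652 m
Layer 2: 180 × 1.2 × 2.251×10⁻⁴ = 0.0486216 m
400–890 m: 0.94 × 490 × 1.6036×10⁻⁴ = 0.073861816 m
790 × 0.23 × 1.0226×10⁻⁴ = 0.018580642 m
Δh = 0.113652 + 0.0486216 + 0.073861816 + 0.018580642 = 0.254716058 m

0.255 m of thermosteric rise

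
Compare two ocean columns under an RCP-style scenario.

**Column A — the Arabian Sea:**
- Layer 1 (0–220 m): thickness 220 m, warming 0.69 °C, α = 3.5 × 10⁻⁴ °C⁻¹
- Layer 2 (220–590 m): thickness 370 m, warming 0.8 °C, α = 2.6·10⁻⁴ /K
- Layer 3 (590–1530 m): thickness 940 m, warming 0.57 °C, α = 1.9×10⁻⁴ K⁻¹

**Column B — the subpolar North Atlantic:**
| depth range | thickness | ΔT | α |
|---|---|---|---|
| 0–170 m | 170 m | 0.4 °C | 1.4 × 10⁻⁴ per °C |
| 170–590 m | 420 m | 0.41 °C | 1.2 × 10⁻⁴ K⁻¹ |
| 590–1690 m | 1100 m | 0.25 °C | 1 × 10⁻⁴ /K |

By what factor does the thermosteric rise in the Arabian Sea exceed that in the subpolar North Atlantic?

A 0–220 m: 220 × 3.5×10⁻⁴ × 0.69 = 0.05313 m
A 220–590 m: 0.8 × 2.6×10⁻⁴ × 370 = 0.07696 m
A Layer 3: 0.57 × 1.9×10⁻⁴ × 940 = 0.101802 m
A total: 0.231892 m
B 1.4×10⁻⁴ × 170 × 0.4 = 0.00952 m
B 1.2×10⁻⁴ × 420 × 0.41 = 0.020664 m
B 1×10⁻⁴ × 1100 × 0.25 = 0.02750 m
B total: 0.057684 m
Ratio: 0.231892 / 0.057684 ≈ 4.020

≈ 4.02×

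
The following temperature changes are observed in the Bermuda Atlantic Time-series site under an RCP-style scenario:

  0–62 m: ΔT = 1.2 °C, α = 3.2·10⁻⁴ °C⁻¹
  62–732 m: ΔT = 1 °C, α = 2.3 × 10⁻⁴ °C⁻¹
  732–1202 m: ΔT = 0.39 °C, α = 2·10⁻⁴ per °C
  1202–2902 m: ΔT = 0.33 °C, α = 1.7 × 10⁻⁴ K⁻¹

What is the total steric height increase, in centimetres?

about 31 cm

0–62 m: 3.2×10⁻⁴ × 1.2 × 62 = 0.023808 m
62–732 m: 670 × 2.3×10⁻⁴ × 1 = 0.15410 m
Layer 3: 0.39 × 470 × 2×10⁻⁴ = 0.03666 m
1202–2902 m: 1700 × 0.33 × 1.7×10⁻⁴ = 0.09537 m
Δh = 0.023808 + 0.15410 + 0.03666 + 0.09537 = 0.309938 m ≈ 31 cm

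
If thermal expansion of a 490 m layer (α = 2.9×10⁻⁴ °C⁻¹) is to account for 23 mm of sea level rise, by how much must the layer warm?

ΔT = Δh/(αH) = 0.023 / (2.9×10⁻⁴ × 490) ≈ 0.1619 °C

about 0.162 °C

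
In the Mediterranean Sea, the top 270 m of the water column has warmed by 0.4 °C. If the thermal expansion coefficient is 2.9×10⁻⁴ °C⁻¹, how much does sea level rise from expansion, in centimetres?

3.13 cm

Δh = αΔT·H = 2.9×10⁻⁴ × 0.4 × 270 = 0.03132 m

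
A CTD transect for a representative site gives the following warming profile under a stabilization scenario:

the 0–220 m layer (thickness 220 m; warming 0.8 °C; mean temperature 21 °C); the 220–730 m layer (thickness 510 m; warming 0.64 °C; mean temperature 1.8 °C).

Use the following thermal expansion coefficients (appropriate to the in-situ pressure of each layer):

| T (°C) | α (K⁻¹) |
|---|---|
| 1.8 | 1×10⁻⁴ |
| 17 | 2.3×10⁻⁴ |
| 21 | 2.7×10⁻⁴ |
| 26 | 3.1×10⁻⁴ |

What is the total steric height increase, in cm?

Layer 1 at 21 °C → α = 2.7×10⁻⁴ K⁻¹
Layer 2 at 1.8 °C → α = 1×10⁻⁴ K⁻¹
Layer 1: 220 × 0.8 × 2.7×10⁻⁴ = 0.04752 m
Layer 2: 1×10⁻⁴ × 510 × 0.64 = 0.03264 m
Δh = 0.04752 + 0.03264 = 0.08016 m ≈ 8.02 cm

8.02 cm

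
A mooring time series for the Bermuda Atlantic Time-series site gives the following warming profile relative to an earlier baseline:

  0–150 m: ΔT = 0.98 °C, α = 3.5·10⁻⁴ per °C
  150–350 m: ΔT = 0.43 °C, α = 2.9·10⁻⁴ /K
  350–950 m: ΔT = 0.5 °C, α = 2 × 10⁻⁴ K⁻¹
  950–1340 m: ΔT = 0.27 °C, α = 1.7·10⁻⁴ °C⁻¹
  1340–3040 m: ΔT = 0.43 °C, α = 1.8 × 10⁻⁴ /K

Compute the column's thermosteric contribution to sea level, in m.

0–150 m: 3.5×10⁻⁴ × 0.98 × 150 = 0.05145 m
Layer 2: 2.9×10⁻⁴ × 0.43 × 200 = 0.02494 m
Layer 3: 2×10⁻⁴ × 0.5 × 600 = 0.06000 m
390 × 0.27 × 1.7×10⁻⁴ = 0.017901 m
1340–3040 m: 0.43 × 1.8×10⁻⁴ × 1700 = 0.13158 m
Δh = 0.05145 + 0.02494 + 0.06000 + 0.017901 + 0.13158 = 0.285871 m

Δh = 0.29 m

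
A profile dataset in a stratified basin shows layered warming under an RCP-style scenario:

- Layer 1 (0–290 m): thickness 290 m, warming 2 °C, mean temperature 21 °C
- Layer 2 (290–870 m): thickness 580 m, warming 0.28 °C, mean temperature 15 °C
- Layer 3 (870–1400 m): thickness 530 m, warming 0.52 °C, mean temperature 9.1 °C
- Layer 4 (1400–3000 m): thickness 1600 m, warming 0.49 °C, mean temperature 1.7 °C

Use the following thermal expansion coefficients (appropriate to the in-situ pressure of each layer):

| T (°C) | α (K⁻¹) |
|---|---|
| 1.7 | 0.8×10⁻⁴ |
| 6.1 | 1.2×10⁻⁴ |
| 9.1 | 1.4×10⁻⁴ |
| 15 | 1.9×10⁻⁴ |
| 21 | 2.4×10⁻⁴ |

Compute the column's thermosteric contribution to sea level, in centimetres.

Layer 1 at 21 °C → α = 2.4×10⁻⁴ K⁻¹
Layer 2 at 15 °C → α = 1.9×10⁻⁴ K⁻¹
Layer 3 at 9.1 °C → α = 1.4×10⁻⁴ K⁻¹
Layer 4 at 1.7 °C → α = 0.8×10⁻⁴ K⁻¹
0–290 m: 2 × 2.4×10⁻⁴ × 290 = 0.13920 m
Layer 2: 0.28 × 1.9×10⁻⁴ × 580 = 0.030856 m
530 × 0.52 × 1.4×10⁻⁴ = 0.038584 m
0.8×10⁻⁴ × 1600 × 0.49 = 0.06272 m
Δh = 0.13920 + 0.030856 + 0.038584 + 0.06272 = 0.27136 m

27 cm of thermosteric rise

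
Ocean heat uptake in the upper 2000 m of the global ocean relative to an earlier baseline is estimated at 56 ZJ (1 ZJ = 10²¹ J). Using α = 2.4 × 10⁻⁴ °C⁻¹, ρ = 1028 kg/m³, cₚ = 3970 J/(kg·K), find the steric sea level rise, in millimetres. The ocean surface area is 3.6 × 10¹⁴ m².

Per unit area: Q = 56×10²¹ / (3.6×10¹⁴) ≈ 1.556×10⁸ J/m²
Δh = αQ/(ρcₚ) = 2.4×10⁻⁴ × 1.556×10⁸ / (1028 × 3970) ≈ 0.0091503 m

9.15 mm of thermosteric rise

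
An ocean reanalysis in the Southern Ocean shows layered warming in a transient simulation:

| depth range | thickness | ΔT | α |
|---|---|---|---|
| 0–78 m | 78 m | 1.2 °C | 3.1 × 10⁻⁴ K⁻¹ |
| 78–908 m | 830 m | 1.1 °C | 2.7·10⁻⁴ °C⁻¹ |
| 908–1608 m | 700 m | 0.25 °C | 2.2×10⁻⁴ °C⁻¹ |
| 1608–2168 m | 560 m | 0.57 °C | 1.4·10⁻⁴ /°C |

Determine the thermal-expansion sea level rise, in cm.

about 35.9 cm

0–78 m: 78 × 1.2 × 3.1×10⁻⁴ = 0.029016 m
Layer 2: 1.1 × 830 × 2.7×10⁻⁴ = 0.24651 m
700 × 0.25 × 2.2×10⁻⁴ = 0.03850 m
Layer 4: 0.57 × 560 × 1.4×10⁻⁴ = 0.044688 m
Δh = 0.029016 + 0.24651 + 0.03850 + 0.044688 = 0.358714 m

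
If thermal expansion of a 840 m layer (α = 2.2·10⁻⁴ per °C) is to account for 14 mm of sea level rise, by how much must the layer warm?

ΔT = Δh/(αH) = 0.014 / (2.2×10⁻⁴ × 840) ≈ 0.07576 K

ΔT ≈ 0.076 K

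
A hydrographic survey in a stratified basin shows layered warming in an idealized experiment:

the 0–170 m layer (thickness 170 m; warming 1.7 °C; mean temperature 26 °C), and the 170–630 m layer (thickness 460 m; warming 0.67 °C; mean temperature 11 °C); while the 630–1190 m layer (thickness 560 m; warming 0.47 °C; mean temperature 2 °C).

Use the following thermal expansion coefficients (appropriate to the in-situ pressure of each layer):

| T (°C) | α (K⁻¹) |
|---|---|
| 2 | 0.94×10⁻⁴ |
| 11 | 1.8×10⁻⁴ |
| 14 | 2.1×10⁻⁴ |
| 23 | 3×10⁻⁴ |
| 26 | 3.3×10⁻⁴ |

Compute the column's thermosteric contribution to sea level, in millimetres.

176 mm

Layer 1 at 26 °C → α = 3.3×10⁻⁴ K⁻¹
Layer 2 at 11 °C → α = 1.8×10⁻⁴ K⁻¹
Layer 3 at 2 °C → α = 0.94×10⁻⁴ K⁻¹
170 × 3.3×10⁻⁴ × 1.7 = 0.09537 m
460 × 1.8×10⁻⁴ × 0.67 = 0.055476 m
0.47 × 0.94×10⁻⁴ × 560 = 0.0247408 m
Δh = 0.09537 + 0.055476 + 0.0247408 = 0.1755868 m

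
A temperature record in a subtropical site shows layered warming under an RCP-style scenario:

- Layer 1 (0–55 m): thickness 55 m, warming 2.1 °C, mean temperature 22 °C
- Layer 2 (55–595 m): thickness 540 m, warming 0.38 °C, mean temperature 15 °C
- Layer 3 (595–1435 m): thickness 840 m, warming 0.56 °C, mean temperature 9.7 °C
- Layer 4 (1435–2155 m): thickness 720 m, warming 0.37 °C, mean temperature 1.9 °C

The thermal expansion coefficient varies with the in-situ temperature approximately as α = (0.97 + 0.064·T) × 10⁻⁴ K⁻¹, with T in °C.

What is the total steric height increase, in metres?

Layer 1: α = (0.97 + 0.064×22)×10⁻⁴ = 2.378×10⁻⁴ K⁻¹
Layer 2: α = (0.97 + 0.064×15)×10⁻⁴ = 1.93×10⁻⁴ K⁻¹
Layer 3: α = (0.97 + 0.064×9.7)×10⁻⁴ = 1.5908×10⁻⁴ K⁻¹
Layer 4: α = (0.97 + 0.064×1.9)×10⁻⁴ = 1.0916×10⁻⁴ K⁻¹
0–55 m: 2.1 × 2.378×10⁻⁴ × 55 = 0.0274659 m
0.38 × 1.93×10⁻⁴ × 540 = 0.0396036 m
840 × 1.5908×10⁻⁴ × 0.56 = 0.074831232 m
Layer 4: 720 × 0.37 × 1.0916×10⁻⁴ = 0.029080224 m
Δh = 0.0274659 + 0.0396036 + 0.074831232 + 0.029080224 = 0.170980956 m

about 0.171 m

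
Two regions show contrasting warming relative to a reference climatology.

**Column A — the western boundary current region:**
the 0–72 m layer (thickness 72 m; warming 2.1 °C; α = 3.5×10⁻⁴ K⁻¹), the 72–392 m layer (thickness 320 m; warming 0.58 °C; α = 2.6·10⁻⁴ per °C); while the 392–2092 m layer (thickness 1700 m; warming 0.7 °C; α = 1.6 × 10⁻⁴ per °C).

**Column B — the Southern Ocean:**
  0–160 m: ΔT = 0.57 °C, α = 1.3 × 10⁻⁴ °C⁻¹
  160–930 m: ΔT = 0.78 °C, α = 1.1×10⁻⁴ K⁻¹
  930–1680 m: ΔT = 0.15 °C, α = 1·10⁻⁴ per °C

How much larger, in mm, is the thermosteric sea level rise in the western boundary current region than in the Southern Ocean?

A Layer 1: 3.5×10⁻⁴ × 72 × 2.1 = 0.05292 m
A 0.58 × 2.6×10⁻⁴ × 320 = 0.048256 m
A 392–2092 m: 0.7 × 1700 × 1.6×10⁻⁴ = 0.19040 m
A total: 0.291576 m
B 0–160 m: 0.57 × 160 × 1.3×10⁻⁴ = 0.011856 m
B Layer 2: 1.1×10⁻⁴ × 0.78 × 770 = 0.066066 m
B 930–1680 m: 750 × 1×10⁻⁴ × 0.15 = 0.01125 m
B total: 0.089172 m
Difference: 0.291576 − 0.089172 = 0.202404 m

Δh_A − Δh_B ≈ 202 mm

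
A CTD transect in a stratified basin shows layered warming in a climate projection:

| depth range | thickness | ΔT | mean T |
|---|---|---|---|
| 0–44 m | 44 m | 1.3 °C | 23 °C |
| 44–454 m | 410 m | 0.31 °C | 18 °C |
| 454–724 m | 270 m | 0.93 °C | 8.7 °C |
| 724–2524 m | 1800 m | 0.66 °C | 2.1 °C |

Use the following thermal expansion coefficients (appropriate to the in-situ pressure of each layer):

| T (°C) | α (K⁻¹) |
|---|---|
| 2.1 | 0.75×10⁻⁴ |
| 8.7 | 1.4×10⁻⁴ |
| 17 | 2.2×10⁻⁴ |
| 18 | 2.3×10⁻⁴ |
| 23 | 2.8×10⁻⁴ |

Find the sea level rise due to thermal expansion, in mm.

Δh ≈ 170 mm

Layer 1 at 23 °C → α = 2.8×10⁻⁴ K⁻¹
Layer 2 at 18 °C → α = 2.3×10⁻⁴ K⁻¹
Layer 3 at 8.7 °C → α = 1.4×10⁻⁴ K⁻¹
Layer 4 at 2.1 °C → α = 0.75×10⁻⁴ K⁻¹
1.3 × 2.8×10⁻⁴ × 44 = 0.016016 m
0.31 × 2.3×10⁻⁴ × 410 = 0.029233 m
270 × 0.93 × 1.4×10⁻⁴ = 0.035154 m
724–2524 m: 0.66 × 0.75×10⁻⁴ × 1800 = 0.08910 m
Δh = 0.016016 + 0.029233 + 0.035154 + 0.08910 = 0.169503 m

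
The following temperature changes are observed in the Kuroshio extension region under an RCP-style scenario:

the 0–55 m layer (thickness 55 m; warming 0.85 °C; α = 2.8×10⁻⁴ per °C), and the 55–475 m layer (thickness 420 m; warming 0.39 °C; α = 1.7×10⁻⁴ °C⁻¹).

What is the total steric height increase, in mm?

0–55 m: 55 × 0.85 × 2.8×10⁻⁴ = 0.01309 m
420 × 0.39 × 1.7×10⁻⁴ = 0.027846 m
Δh = 0.01309 + 0.027846 = 0.040936 m ≈ 40.9 mm

Δh ≈ 40.9 mm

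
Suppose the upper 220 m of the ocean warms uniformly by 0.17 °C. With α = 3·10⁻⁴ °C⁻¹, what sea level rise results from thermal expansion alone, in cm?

Δh ≈ 1.12 cm

Δh = αΔT·H = 3×10⁻⁴ × 0.17 × 220 = 0.01122 m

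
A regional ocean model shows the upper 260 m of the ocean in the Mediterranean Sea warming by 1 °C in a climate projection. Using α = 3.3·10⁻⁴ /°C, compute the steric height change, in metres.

Δh = αΔT·H = 3.3×10⁻⁴ × 1 × 260 = 0.08580 m

0.0858 m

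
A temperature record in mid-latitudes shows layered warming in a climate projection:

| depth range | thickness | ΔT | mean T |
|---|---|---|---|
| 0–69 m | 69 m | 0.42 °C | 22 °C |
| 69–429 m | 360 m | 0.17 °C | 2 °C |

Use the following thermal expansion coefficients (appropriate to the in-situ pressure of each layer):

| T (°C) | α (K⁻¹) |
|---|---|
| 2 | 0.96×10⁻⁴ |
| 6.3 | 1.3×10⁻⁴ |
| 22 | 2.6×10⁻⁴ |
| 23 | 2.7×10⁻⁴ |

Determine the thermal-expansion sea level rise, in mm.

about 13.4 mm

Layer 1 at 22 °C → α = 2.6×10⁻⁴ K⁻¹
Layer 2 at 2 °C → α = 0.96×10⁻⁴ K⁻¹
0–69 m: 2.6×10⁻⁴ × 69 × 0.42 = 0.0075348 m
0.17 × 0.96×10⁻⁴ × 360 = 0.0058752 m
Δh = 0.0075348 + 0.0058752 = 0.01341 m ≈ 13.4 mm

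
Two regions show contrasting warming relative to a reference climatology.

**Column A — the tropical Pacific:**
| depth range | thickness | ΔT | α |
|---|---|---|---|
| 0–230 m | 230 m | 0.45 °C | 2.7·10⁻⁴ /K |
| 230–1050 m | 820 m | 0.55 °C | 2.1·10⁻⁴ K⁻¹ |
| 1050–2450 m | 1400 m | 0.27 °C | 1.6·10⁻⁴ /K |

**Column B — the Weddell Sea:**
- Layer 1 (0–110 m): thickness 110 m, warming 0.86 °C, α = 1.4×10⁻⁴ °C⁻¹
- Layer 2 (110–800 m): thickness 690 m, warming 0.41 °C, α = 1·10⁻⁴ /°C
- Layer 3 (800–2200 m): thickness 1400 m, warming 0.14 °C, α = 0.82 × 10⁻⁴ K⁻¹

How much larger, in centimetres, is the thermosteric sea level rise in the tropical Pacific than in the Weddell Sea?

A 0–230 m: 2.7×10⁻⁴ × 0.45 × 230 = 0.027945 m
A 0.55 × 2.1×10⁻⁴ × 820 = 0.09471 m
A 1050–2450 m: 0.27 × 1.6×10⁻⁴ × 1400 = 0.06048 m
A total: 0.183135 m
B 0–110 m: 0.86 × 1.4×10⁻⁴ × 110 = 0.013244 m
B 110–800 m: 0.41 × 690 × 1×10⁻⁴ = 0.02829 m
B Layer 3: 0.82×10⁻⁴ × 0.14 × 1400 = 0.016072 m
B total: 0.057606 m
Difference: 0.183135 − 0.057606 = 0.125529 m

13 cm larger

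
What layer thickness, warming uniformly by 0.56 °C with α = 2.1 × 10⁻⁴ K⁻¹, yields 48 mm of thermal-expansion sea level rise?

H = Δh/(αΔT) = 0.048 / (2.1×10⁻⁴ × 0.56) ≈ 408.2 m

about 408 m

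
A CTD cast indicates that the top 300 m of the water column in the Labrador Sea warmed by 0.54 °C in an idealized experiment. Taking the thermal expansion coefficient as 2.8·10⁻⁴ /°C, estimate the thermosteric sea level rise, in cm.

Δh = αΔT·H = 2.8×10⁻⁴ × 0.54 × 300 = 0.04536 m

4.5 cm of thermosteric rise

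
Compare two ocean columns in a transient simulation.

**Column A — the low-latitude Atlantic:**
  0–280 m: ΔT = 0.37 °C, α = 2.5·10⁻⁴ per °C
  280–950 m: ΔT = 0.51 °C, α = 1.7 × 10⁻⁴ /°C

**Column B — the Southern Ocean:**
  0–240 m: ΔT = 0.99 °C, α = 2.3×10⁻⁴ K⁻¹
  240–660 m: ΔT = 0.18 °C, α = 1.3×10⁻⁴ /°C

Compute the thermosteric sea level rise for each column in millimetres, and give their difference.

A: 84.0 mm; B: 64.5 mm; difference 19.5 mm

A 280 × 0.37 × 2.5×10⁻⁴ = 0.02590 m
A 670 × 0.51 × 1.7×10⁻⁴ = 0.058089 m
A total: 0.083989 m
B 0.99 × 2.3×10⁻⁴ × 240 = 0.054648 m
B 420 × 1.3×10⁻⁴ × 0.18 = 0.009828 m
B total: 0.064476 m
Difference: 0.083989 − 0.064476 = 0.019513 m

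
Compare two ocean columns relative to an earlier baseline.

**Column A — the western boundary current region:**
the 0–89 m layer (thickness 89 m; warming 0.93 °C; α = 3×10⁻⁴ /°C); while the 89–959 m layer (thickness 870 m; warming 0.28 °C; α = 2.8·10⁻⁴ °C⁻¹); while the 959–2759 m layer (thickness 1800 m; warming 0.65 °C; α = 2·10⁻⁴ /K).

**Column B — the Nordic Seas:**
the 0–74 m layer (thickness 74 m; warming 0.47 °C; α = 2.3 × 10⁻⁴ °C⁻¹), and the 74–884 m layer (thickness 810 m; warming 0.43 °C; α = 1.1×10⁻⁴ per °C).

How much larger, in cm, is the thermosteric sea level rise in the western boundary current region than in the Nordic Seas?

28.1 cm larger

A 3×10⁻⁴ × 0.93 × 89 = 0.024831 m
A Layer 2: 2.8×10⁻⁴ × 870 × 0.28 = 0.068208 m
A 959–2759 m: 2×10⁻⁴ × 0.65 × 1800 = 0.23400 m
A total: 0.327039 m
B 0–74 m: 74 × 0.47 × 2.3×10⁻⁴ = 0.0079994 m
B Layer 2: 1.1×10⁻⁴ × 0.43 × 810 = 0.038313 m
B total: 0.0463124 m
Difference: 0.327039 − 0.0463124 = 0.2807266 m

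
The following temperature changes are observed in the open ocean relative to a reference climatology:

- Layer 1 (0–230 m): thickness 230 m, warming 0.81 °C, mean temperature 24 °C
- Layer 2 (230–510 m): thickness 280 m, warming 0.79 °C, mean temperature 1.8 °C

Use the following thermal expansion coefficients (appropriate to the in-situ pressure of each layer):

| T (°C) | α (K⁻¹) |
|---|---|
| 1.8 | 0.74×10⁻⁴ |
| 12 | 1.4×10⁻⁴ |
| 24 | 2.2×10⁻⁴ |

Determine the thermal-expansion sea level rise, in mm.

Δh = 57 mm

Layer 1 at 24 °C → α = 2.2×10⁻⁴ K⁻¹
Layer 2 at 1.8 °C → α = 0.74×10⁻⁴ K⁻¹
Layer 1: 0.81 × 2.2×10⁻⁴ × 230 = 0.040986 m
Layer 2: 0.74×10⁻⁴ × 280 × 0.79 = 0.0163688 m
Δh = 0.040986 + 0.0163688 = 0.0573548 m ≈ 57 mm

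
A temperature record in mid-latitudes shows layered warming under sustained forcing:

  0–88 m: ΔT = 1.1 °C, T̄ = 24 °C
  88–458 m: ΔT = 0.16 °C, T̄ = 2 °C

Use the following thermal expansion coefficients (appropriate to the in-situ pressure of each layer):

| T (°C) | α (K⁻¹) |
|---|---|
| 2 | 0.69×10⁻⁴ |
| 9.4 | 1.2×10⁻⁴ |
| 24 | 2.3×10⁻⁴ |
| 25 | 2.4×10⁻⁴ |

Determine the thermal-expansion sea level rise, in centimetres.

2.63 cm of thermosteric rise

Layer 1 at 24 °C → α = 2.3×10⁻⁴ K⁻¹
Layer 2 at 2 °C → α = 0.69×10⁻⁴ K⁻¹
2.3×10⁻⁴ × 88 × 1.1 = 0.022264 m
88–458 m: 0.69×10⁻⁴ × 370 × 0.16 = 0.0040848 m
Δh = 0.022264 + 0.0040848 = 0.0263488 m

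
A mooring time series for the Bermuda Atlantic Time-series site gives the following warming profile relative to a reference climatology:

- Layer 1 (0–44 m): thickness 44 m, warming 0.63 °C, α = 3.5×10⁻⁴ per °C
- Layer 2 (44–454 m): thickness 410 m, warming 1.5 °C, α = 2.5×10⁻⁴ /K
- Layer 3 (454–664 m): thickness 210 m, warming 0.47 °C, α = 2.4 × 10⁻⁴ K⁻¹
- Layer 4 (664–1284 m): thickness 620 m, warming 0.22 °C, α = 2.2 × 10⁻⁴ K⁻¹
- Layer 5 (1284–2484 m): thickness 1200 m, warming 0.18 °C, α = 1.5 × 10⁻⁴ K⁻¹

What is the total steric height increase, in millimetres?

250 mm of thermosteric rise

0–44 m: 0.63 × 3.5×10⁻⁴ × 44 = 0.009702 m
44–454 m: 1.5 × 410 × 2.5×10⁻⁴ = 0.15375 m
Layer 3: 210 × 0.47 × 2.4×10⁻⁴ = 0.023688 m
0.22 × 620 × 2.2×10⁻⁴ = 0.030008 m
0.18 × 1200 × 1.5×10⁻⁴ = 0.03240 m
Δh = 0.009702 + 0.15375 + 0.023688 + 0.030008 + 0.03240 = 0.249548 m ≈ 250 mm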